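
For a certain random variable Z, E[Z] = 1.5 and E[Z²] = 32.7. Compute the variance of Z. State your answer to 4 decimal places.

30.4500

Var(Z) = 32.7 − (1.5)² = 30.45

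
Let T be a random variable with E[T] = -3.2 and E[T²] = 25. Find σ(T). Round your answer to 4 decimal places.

V(T) = 25 − (-3.2)² = 14.76
σ(T) = √14.76 ≈ 3.8419

3.8419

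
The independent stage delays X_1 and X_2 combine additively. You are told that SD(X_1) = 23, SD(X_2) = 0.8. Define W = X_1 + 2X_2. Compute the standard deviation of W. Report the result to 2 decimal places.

V(X_1) = 529, V(X_2) = 0.64
By independence, V(W) = (1)²V(X_1) + (2)²V(X_2)
= (1)²·529 + (2)²·0.64 = 531.56
SD(W) = √531.56 ≈ 23.06

23.06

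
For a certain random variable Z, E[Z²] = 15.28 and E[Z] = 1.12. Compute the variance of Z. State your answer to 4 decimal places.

14.0256

Var(Z) = 15.28 − (1.12)² = 14.0256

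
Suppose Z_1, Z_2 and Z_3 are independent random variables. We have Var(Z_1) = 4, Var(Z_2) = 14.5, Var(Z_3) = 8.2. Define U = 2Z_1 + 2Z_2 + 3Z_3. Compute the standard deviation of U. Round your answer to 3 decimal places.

12.157

By independence, Var(U) = (2)²Var(Z_1) + (2)²Var(Z_2) + (3)²Var(Z_3)
= (2)²·4 + (2)²·14.5 + (3)²·8.2 = 147.8
SD(U) = √147.8 ≈ 12.157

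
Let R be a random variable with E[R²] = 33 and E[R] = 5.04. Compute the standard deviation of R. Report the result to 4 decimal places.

Var(R) = 33 − (5.04)² = 7.5984
sd(R) = √7.5984 ≈ 2.7565

2.7565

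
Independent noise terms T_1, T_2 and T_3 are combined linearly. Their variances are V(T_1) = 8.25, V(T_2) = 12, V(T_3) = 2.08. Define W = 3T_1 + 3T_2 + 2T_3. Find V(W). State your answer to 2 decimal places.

By independence, V(W) = (3)²V(T_1) + (3)²V(T_2) + (2)²V(T_3)
= (3)²·8.25 + (3)²·12 + (2)²·2.08 = 190.57

190.57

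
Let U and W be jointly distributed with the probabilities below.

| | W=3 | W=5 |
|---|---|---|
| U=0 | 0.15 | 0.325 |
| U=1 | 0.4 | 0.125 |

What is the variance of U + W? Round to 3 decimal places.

E[U] = 0.525,  E[W] = 3.9,  E[UW] = 1.825
var(U) = 0.525 − (0.525)² = 0.249375;  var(W) = 16.2 − (3.9)² = 0.99
Cov(U,W) = 1.825 − (0.525)(3.9) = -0.2225
var(U + W) = (1)²·0.249375 + (1)²·0.99 + 2·(1)·(1)·-0.2225 = 0.794375

0.794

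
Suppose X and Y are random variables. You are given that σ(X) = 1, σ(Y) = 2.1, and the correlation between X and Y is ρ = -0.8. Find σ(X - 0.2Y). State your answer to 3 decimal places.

1.360

Var(X) = (1)² = 1;  Var(Y) = (2.1)² = 4.41
Cov(X,Y) = ρ·σ(X)·σ(Y) = -0.8·1·2.1 = -1.68
Var(X - 0.2Y) = (1)²·Var(X) + (-0.2)²·Var(Y) + 2·(1)·(-0.2)·Cov(X,Y)
= 1·1 + 0.04·4.41 + -0.4·-1.68 = 1.8484
σ(X - 0.2Y) = √1.8484 ≈ 1.360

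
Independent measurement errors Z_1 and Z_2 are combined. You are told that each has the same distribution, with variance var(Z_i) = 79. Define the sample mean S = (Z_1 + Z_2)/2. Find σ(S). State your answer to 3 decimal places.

6.285

By independence, var(S) = (0.5)²var(Z_1) + (0.5)²var(Z_2)
= (0.5)²·79 + (0.5)²·79 = 39.5
σ(S) = √39.5 ≈ 6.285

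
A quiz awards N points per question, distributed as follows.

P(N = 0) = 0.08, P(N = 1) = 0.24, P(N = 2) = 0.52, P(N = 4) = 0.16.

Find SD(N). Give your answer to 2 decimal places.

1.09

E[N] = (0)(0.08) + (1)(0.24) + (2)(0.52) + (4)(0.16) = 1.92
E[N²] = (0)²(0.08) + (1)²(0.24) + (2)²(0.52) + (4)²(0.16) = 4.88
V(N) = E[N²] − (E[N])² = 4.88 − (1.92)² = 1.1936
SD(N) = √1.1936 ≈ 1.09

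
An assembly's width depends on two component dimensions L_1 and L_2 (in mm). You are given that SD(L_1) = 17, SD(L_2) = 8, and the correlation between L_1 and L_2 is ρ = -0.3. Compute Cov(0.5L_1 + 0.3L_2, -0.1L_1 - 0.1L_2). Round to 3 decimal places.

-13.106

Var(L_1) = (17)² = 289;  Var(L_2) = (8)² = 64
Cov(L_1,L_2) = ρ·SD(L_1)·SD(L_2) = -0.3·17·8 = -40.8
Cov(0.5L_1 + 0.3L_2, -0.1L_1 - 0.1L_2) = (0.5)(-0.1)Var(L_1) + (0.3)(-0.1)Var(L_2) + [(0.5)(-0.1) + (0.3)(-0.1)]Cov(L_1,L_2)
= -0.05·289 + -0.03·64 + -0.08·-40.8 = -13.106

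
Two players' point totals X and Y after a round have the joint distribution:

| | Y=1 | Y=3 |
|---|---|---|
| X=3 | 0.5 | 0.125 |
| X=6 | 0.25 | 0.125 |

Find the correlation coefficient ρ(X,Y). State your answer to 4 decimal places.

E[X] = 4.125,  E[Y] = 1.5
E[XY] = 6.375
Cov(X,Y) = E[XY] − E[X]E[Y] = 6.375 − (4.125)(1.5) = 0.1875
Var(X) = 2.109375,  Var(Y) = 0.75
ρ = 0.1875 / √(2.109375·0.75) ≈ 0.1491

0.1491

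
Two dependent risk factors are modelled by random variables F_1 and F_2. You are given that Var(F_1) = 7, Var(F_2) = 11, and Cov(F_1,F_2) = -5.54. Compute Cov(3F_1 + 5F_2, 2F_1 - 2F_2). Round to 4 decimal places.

Cov(3F_1 + 5F_2, 2F_1 - 2F_2) = (3)(2)Var(F_1) + (5)(-2)Var(F_2) + [(3)(-2) + (5)(2)]Cov(F_1,F_2)
= 6·7 + -10·11 + 4·-5.54 = -90.16

-90.1600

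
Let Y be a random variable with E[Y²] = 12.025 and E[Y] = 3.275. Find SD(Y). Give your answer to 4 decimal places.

Var(Y) = 12.025 − (3.275)² = 1.299375
SD(Y) = √1.299375 ≈ 1.1399

1.1399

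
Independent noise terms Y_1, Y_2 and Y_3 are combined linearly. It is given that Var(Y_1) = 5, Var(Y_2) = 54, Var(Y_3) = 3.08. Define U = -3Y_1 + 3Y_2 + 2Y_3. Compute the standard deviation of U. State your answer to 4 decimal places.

By independence, Var(U) = (-3)²Var(Y_1) + (3)²Var(Y_2) + (2)²Var(Y_3)
= (-3)²·5 + (3)²·54 + (2)²·3.08 = 543.32
σ(U) = √543.32 ≈ 23.3092

23.3092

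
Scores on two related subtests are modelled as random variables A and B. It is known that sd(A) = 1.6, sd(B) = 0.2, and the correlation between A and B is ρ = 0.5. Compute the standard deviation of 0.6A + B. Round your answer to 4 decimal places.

var(A) = (1.6)² = 2.56;  var(B) = (0.2)² = 0.04
Cov(A,B) = ρ·sd(A)·sd(B) = 0.5·1.6·0.2 = 0.16
var(0.6A + B) = (0.6)²·var(A) + (1)²·var(B) + 2·(0.6)·(1)·Cov(A,B)
= 0.36·2.56 + 1·0.04 + 1.2·0.16 = 1.1536
sd(0.6A + B) = √1.1536 ≈ 1.0741

1.0741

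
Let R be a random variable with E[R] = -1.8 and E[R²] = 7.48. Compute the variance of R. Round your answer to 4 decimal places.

Var(R) = 7.48 − (-1.8)² = 4.24

4.2400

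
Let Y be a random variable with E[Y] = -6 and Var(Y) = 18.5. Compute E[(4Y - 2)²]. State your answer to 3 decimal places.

972.000

E[4Y - 2] = 4·-6 − 2 = -26
Var(4Y - 2) = (4)²·18.5 = 296
E[(4Y - 2)²] = Var((4Y - 2)) + (E[(4Y - 2)])² = 296 + (-26)² = 972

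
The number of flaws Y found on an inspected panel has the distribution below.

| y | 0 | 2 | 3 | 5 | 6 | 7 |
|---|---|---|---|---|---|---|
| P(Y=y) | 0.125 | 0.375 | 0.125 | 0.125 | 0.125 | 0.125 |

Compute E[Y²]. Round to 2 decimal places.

16.38

E[Y²] = (0)²(0.125) + (2)²(0.375) + (3)²(0.125) + (5)²(0.125) + (6)²(0.125) + (7)²(0.125) = 16.375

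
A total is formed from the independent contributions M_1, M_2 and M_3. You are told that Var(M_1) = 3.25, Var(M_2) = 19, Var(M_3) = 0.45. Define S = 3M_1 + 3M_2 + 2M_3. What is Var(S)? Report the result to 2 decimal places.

202.05

By independence, Var(S) = (3)²Var(M_1) + (3)²Var(M_2) + (2)²Var(M_3)
= (3)²·3.25 + (3)²·19 + (2)²·0.45 = 202.05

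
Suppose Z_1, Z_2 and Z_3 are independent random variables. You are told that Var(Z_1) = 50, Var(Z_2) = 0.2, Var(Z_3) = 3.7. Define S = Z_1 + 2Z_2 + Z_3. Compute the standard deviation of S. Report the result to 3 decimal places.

7.382

By independence, Var(S) = (1)²Var(Z_1) + (2)²Var(Z_2) + (1)²Var(Z_3)
= (1)²·50 + (2)²·0.2 + (1)²·3.7 = 54.5
SD(S) = √54.5 ≈ 7.382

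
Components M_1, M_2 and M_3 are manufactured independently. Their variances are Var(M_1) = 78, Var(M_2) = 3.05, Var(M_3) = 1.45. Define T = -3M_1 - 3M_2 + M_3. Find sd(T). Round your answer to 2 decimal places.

By independence, Var(T) = (-3)²Var(M_1) + (-3)²Var(M_2) + (1)²Var(M_3)
= (-3)²·78 + (-3)²·3.05 + (1)²·1.45 = 730.9
sd(T) = √730.9 ≈ 27.04

27.04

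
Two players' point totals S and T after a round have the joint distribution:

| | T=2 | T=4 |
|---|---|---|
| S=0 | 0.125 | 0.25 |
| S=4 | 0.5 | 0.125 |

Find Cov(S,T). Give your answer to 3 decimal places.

-0.875

E[S] = 2.5,  E[T] = 2.75
E[ST] = 6
Cov(S,T) = E[ST] − E[S]E[T] = 6 − (2.5)(2.75) = -0.875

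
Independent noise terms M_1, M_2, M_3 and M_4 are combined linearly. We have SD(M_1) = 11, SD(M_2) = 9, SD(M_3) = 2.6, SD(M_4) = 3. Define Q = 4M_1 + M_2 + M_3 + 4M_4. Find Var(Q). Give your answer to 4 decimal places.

2167.7600

Var(M_1) = 121, Var(M_2) = 81, Var(M_3) = 6.76, Var(M_4) = 9
By independence, Var(Q) = (4)²Var(M_1) + (1)²Var(M_2) + (1)²Var(M_3) + (4)²Var(M_4)
= (4)²·121 + (1)²·81 + (1)²·6.76 + (4)²·9 = 2167.76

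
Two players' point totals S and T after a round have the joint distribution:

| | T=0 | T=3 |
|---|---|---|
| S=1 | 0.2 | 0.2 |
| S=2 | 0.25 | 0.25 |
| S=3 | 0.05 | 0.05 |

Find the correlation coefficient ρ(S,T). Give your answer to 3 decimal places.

0.000

E[S] = 1.7,  E[T] = 1.5
E[ST] = 2.55
Cov(S,T) = E[ST] − E[S]E[T] = 2.55 − (1.7)(1.5) = 0
var(S) = 0.41,  var(T) = 2.25
ρ = 0 / √(0.41·2.25) ≈ 0.000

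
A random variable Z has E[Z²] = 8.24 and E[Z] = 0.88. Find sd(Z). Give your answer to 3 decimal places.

2.732

V(Z) = 8.24 − (0.88)² = 7.4656
sd(Z) = √7.4656 ≈ 2.732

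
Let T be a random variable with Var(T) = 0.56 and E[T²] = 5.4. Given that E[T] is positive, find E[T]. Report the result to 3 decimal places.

(E[T])² = E[T²] − Var(T) = 5.4 − 0.56 = 4.84
E[T] = √4.84 = 2.2

2.200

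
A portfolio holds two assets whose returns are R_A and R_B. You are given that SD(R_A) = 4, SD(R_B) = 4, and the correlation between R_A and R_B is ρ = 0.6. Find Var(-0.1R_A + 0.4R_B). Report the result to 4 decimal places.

1.9520

Var(R_A) = (4)² = 16;  Var(R_B) = (4)² = 16
Cov(R_A,R_B) = ρ·SD(R_A)·SD(R_B) = 0.6·4·4 = 9.6
Var(-0.1R_A + 0.4R_B) = (-0.1)²·Var(R_A) + (0.4)²·Var(R_B) + 2·(-0.1)·(0.4)·Cov(R_A,R_B)
= 0.01·16 + 0.16·16 + -0.08·9.6 = 1.952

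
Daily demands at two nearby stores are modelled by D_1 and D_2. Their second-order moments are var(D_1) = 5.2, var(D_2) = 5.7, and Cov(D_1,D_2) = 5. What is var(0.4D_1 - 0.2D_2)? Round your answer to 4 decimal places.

var(0.4D_1 - 0.2D_2) = (0.4)²·var(D_1) + (-0.2)²·var(D_2) + 2·(0.4)·(-0.2)·Cov(D_1,D_2)
= 0.16·5.2 + 0.04·5.7 + -0.16·5 = 0.26

0.2600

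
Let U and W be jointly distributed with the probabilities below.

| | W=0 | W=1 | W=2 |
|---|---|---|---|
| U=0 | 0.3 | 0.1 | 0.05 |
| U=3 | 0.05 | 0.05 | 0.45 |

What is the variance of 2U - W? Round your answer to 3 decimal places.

5.928

E[U] = 1.65,  E[W] = 1.15,  E[UW] = 2.85
var(U) = 4.95 − (1.65)² = 2.2275;  var(W) = 2.15 − (1.15)² = 0.8275
Cov(U,W) = 2.85 − (1.65)(1.15) = 0.9525
var(2U - W) = (2)²·2.2275 + (-1)²·0.8275 + 2·(2)·(-1)·0.9525 = 5.9275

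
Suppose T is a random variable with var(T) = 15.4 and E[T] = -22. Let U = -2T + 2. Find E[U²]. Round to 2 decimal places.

E[-2T + 2] = -2·-22 + 2 = 46
var(-2T + 2) = (-2)²·15.4 = 61.6
E[U²] = var(U) + (E[U])² = 61.6 + (46)² = 2177.6

2177.60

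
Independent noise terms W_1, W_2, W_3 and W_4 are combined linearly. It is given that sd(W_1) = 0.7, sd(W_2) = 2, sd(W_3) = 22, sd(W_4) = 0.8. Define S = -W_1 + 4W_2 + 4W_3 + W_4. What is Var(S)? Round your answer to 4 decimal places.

7809.1300

Var(W_1) = 0.49, Var(W_2) = 4, Var(W_3) = 484, Var(W_4) = 0.64
By independence, Var(S) = (-1)²Var(W_1) + (4)²Var(W_2) + (4)²Var(W_3) + (1)²Var(W_4)
= (-1)²·0.49 + (4)²·4 + (4)²·484 + (1)²·0.64 = 7809.13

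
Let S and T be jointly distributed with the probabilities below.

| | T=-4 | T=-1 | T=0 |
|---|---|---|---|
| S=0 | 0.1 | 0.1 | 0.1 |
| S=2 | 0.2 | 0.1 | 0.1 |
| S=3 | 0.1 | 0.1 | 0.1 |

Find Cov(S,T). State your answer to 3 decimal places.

E[S] = 1.7,  E[T] = -1.9
E[ST] = -3.3
Cov(S,T) = E[ST] − E[S]E[T] = -3.3 − (1.7)(-1.9) = -0.07

-0.070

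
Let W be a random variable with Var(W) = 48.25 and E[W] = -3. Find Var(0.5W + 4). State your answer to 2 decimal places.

12.06

Var(0.5W + 4) = (0.5)²·Var(W) = 0.25·48.25 = 12.0625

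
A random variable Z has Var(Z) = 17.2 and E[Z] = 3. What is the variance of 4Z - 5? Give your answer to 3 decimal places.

Var(4Z - 5) = (4)²·Var(Z) = 16·17.2 = 275.2

275.200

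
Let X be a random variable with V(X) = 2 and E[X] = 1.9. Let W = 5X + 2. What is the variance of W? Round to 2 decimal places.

V(5X + 2) = (5)²·V(X) = 25·2 = 50

50.00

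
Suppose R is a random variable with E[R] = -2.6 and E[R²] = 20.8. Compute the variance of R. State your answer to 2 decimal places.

14.04

Var(R) = 20.8 − (-2.6)² = 14.04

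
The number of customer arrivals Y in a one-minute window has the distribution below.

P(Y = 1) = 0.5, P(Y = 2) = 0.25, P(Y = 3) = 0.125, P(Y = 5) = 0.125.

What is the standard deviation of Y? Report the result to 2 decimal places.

E[Y] = (1)(0.5) + (2)(0.25) + (3)(0.125) + (5)(0.125) = 2
E[Y²] = (1)²(0.5) + (2)²(0.25) + (3)²(0.125) + (5)²(0.125) = 5.75
V(Y) = E[Y²] − (E[Y])² = 5.75 − (2)² = 1.75
SD(Y) = √1.75 ≈ 1.32

1.32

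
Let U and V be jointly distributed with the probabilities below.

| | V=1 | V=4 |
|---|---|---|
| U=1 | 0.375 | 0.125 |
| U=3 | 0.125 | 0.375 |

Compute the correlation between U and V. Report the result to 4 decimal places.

E[U] = 2,  E[V] = 2.5
E[UV] = 5.75
Cov(U,V) = E[UV] − E[U]E[V] = 5.75 − (2)(2.5) = 0.75
var(U) = 1,  var(V) = 2.25
ρ = 0.75 / √(1·2.25) ≈ 0.5000

0.5000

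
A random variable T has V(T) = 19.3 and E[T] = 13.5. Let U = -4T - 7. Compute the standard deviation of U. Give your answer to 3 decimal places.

17.573

V(-4T - 7) = (-4)²·19.3 = 308.8
sd(U) = √308.8 ≈ 17.573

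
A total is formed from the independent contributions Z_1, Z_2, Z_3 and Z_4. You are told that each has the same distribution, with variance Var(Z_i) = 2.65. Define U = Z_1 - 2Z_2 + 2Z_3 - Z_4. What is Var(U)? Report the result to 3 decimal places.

26.500

By independence, Var(U) = (1)²Var(Z_1) + (-2)²Var(Z_2) + (2)²Var(Z_3) + (-1)²Var(Z_4)
= (1)²·2.65 + (-2)²·2.65 + (2)²·2.65 + (-1)²·2.65 = 26.5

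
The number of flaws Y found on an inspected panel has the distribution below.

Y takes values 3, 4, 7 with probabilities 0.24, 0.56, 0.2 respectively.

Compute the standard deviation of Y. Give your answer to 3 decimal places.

E[Y] = (3)(0.24) + (4)(0.56) + (7)(0.2) = 4.36
E[Y²] = (3)²(0.24) + (4)²(0.56) + (7)²(0.2) = 20.92
var(Y) = E[Y²] − (E[Y])² = 20.92 − (4.36)² = 1.9104
SD(Y) = √1.9104 ≈ 1.382

1.382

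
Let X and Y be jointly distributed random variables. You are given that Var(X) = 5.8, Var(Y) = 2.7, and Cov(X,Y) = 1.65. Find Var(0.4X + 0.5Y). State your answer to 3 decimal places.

Var(0.4X + 0.5Y) = (0.4)²·Var(X) + (0.5)²·Var(Y) + 2·(0.4)·(0.5)·Cov(X,Y)
= 0.16·5.8 + 0.25·2.7 + 0.4·1.65 = 2.263

2.263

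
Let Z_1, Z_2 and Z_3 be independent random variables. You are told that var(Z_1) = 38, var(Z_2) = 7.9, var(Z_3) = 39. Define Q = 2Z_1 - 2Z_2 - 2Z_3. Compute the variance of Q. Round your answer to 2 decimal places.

By independence, var(Q) = (2)²var(Z_1) + (-2)²var(Z_2) + (-2)²var(Z_3)
= (2)²·38 + (-2)²·7.9 + (-2)²·39 = 339.6

339.60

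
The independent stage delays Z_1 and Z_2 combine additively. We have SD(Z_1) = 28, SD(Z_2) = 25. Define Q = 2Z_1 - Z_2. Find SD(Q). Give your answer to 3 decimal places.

61.327

var(Z_1) = 784, var(Z_2) = 625
By independence, var(Q) = (2)²var(Z_1) + (-1)²var(Z_2)
= (2)²·784 + (-1)²·625 = 3761
SD(Q) = √3761 ≈ 61.327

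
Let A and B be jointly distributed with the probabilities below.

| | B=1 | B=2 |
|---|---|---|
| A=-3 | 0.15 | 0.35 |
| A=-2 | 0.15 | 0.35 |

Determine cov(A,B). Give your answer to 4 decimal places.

E[A] = -2.5,  E[B] = 1.7
E[AB] = -4.25
cov(A,B) = E[AB] − E[A]E[B] = -4.25 − (-2.5)(1.7) = 0

0.0000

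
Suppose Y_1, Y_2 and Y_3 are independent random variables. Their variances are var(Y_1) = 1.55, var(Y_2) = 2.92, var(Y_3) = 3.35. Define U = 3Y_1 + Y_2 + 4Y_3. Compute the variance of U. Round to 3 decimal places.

70.470

By independence, var(U) = (3)²var(Y_1) + (1)²var(Y_2) + (4)²var(Y_3)
= (3)²·1.55 + (1)²·2.92 + (4)²·3.35 = 70.47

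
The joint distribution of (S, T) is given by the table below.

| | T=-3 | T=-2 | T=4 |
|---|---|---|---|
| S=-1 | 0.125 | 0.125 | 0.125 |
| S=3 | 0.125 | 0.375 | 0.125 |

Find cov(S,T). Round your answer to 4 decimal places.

-0.6250

E[S] = 1.5,  E[T] = -0.75
E[ST] = -1.75
cov(S,T) = E[ST] − E[S]E[T] = -1.75 − (1.5)(-0.75) = -0.625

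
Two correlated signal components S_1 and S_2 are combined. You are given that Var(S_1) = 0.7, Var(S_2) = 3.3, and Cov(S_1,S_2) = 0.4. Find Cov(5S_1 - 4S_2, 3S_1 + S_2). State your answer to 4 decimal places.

-5.5000

Cov(5S_1 - 4S_2, 3S_1 + S_2) = (5)(3)Var(S_1) + (-4)(1)Var(S_2) + [(5)(1) + (-4)(3)]Cov(S_1,S_2)
= 15·0.7 + -4·3.3 + -7·0.4 = -5.5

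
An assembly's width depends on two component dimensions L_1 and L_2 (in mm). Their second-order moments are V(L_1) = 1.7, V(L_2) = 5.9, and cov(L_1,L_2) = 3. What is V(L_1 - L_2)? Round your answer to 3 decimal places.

1.600

V(L_1 - L_2) = (1)²·V(L_1) + (-1)²·V(L_2) + 2·(1)·(-1)·cov(L_1,L_2)
= 1·1.7 + 1·5.9 + -2·3 = 1.6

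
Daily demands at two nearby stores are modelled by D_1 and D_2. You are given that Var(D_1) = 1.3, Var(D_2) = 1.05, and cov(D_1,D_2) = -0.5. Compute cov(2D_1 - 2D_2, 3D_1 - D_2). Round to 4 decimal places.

13.9000

cov(2D_1 - 2D_2, 3D_1 - D_2) = (2)(3)Var(D_1) + (-2)(-1)Var(D_2) + [(2)(-1) + (-2)(3)]cov(D_1,D_2)
= 6·1.3 + 2·1.05 + -8·-0.5 = 13.9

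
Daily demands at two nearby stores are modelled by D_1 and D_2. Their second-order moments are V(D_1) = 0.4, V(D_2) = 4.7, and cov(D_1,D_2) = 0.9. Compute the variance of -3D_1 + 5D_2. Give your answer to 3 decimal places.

94.100

V(-3D_1 + 5D_2) = (-3)²·V(D_1) + (5)²·V(D_2) + 2·(-3)·(5)·cov(D_1,D_2)
= 9·0.4 + 25·4.7 + -30·0.9 = 94.1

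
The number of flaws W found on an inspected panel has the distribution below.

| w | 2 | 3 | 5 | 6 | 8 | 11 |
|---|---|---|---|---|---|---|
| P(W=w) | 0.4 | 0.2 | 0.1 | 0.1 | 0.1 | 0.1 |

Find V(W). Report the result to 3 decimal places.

E[W] = (2)(0.4) + (3)(0.2) + (5)(0.1) + (6)(0.1) + (8)(0.1) + (11)(0.1) = 4.4
E[W²] = (2)²(0.4) + (3)²(0.2) + (5)²(0.1) + (6)²(0.1) + (8)²(0.1) + (11)²(0.1) = 28
V(W) = E[W²] − (E[W])² = 28 − (4.4)² = 8.64

8.640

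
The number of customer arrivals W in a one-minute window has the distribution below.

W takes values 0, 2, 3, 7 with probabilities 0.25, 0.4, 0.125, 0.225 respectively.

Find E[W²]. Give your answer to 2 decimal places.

13.75

E[W²] = (0)²(0.25) + (2)²(0.4) + (3)²(0.125) + (7)²(0.225) = 13.75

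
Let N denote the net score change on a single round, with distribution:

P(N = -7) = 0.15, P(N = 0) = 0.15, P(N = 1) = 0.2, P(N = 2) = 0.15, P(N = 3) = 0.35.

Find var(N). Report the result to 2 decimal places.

E[N] = (-7)(0.15) + (0)(0.15) + (1)(0.2) + (2)(0.15) + (3)(0.35) = 0.5
E[N²] = (-7)²(0.15) + (0)²(0.15) + (1)²(0.2) + (2)²(0.15) + (3)²(0.35) = 11.3
var(N) = E[N²] − (E[N])² = 11.3 − (0.5)² = 11.05

11.05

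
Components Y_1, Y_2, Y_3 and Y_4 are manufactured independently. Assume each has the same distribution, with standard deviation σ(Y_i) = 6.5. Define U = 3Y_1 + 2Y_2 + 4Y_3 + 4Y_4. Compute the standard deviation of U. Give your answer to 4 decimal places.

Var(Y_i) = (6.5)² = 42.25
By independence, Var(U) = (3)²Var(Y_1) + (2)²Var(Y_2) + (4)²Var(Y_3) + (4)²Var(Y_4)
= (3)²·42.25 + (2)²·42.25 + (4)²·42.25 + (4)²·42.25 = 1901.25
σ(U) = √1901.25 ≈ 43.6033

43.6033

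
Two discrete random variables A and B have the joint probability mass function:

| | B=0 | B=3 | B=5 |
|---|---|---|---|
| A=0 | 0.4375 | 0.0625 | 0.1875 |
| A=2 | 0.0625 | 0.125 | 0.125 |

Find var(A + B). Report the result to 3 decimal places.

7.188

E[A] = 0.625,  E[B] = 2.125,  E[AB] = 2
var(A) = 1.25 − (0.625)² = 0.859375;  var(B) = 9.5 − (2.125)² = 4.984375
Cov(A,B) = 2 − (0.625)(2.125) = 0.671875
var(A + B) = (1)²·0.859375 + (1)²·4.984375 + 2·(1)·(1)·0.671875 = 7.1875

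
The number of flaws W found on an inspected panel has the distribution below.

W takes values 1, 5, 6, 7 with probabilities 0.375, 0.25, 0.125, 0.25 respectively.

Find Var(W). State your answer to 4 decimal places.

E[W] = (1)(0.375) + (5)(0.25) + (6)(0.125) + (7)(0.25) = 4.125
E[W²] = (1)²(0.375) + (5)²(0.25) + (6)²(0.125) + (7)²(0.25) = 23.375
Var(W) = E[W²] − (E[W])² = 23.375 − (4.125)² = 6.359375

6.3594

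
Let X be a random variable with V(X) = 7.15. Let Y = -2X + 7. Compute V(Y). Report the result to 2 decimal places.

V(-2X + 7) = (-2)²·V(X) = 4·7.15 = 28.6

28.60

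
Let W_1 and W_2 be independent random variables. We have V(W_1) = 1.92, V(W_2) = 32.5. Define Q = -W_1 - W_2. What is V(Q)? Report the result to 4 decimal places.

By independence, V(Q) = (-1)²V(W_1) + (-1)²V(W_2)
= (-1)²·1.92 + (-1)²·32.5 = 34.42

34.4200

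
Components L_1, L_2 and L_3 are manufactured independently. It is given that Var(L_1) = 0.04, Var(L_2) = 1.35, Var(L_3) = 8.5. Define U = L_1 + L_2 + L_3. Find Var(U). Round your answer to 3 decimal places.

By independence, Var(U) = (1)²Var(L_1) + (1)²Var(L_2) + (1)²Var(L_3)
= (1)²·0.04 + (1)²·1.35 + (1)²·8.5 = 9.89

9.890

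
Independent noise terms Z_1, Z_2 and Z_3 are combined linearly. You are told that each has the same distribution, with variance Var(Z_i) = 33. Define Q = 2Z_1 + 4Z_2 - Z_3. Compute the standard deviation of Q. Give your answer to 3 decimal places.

26.325

By independence, Var(Q) = (2)²Var(Z_1) + (4)²Var(Z_2) + (-1)²Var(Z_3)
= (2)²·33 + (4)²·33 + (-1)²·33 = 693
SD(Q) = √693 ≈ 26.325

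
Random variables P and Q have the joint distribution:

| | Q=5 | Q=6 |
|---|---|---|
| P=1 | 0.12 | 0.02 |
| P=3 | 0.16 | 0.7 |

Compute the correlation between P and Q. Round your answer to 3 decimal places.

0.519

E[P] = 2.72,  E[Q] = 5.72
E[PQ] = 15.72
Cov(P,Q) = E[PQ] − E[P]E[Q] = 15.72 − (2.72)(5.72) = 0.1616
var(P) = 0.4816,  var(Q) = 0.2016
ρ = 0.1616 / √(0.4816·0.2016) ≈ 0.519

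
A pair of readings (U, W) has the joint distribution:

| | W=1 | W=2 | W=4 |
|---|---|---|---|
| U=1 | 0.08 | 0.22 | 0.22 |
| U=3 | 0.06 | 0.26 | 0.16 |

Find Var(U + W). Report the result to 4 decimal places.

E[U] = 1.96,  E[W] = 2.62,  E[UW] = 5.06
Var(U) = 4.84 − (1.96)² = 0.9984;  Var(W) = 8.14 − (2.62)² = 1.2756
Cov(U,W) = 5.06 − (1.96)(2.62) = -0.0752
Var(U + W) = (1)²·0.9984 + (1)²·1.2756 + 2·(1)·(1)·-0.0752 = 2.1236

2.1236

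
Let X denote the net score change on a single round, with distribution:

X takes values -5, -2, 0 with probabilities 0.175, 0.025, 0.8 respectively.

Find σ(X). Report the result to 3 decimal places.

E[X] = (-5)(0.175) + (-2)(0.025) + (0)(0.8) = -0.925
E[X²] = (-5)²(0.175) + (-2)²(0.025) + (0)²(0.8) = 4.475
var(X) = E[X²] − (E[X])² = 4.475 − (-0.925)² = 3.619375
σ(X) = √3.619375 ≈ 1.902

1.902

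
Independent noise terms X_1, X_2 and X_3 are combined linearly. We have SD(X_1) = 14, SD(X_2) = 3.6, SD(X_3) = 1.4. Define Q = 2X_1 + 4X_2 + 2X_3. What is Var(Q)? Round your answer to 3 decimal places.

999.200

Var(X_1) = 196, Var(X_2) = 12.96, Var(X_3) = 1.96
By independence, Var(Q) = (2)²Var(X_1) + (4)²Var(X_2) + (2)²Var(X_3)
= (2)²·196 + (4)²·12.96 + (2)²·1.96 = 999.2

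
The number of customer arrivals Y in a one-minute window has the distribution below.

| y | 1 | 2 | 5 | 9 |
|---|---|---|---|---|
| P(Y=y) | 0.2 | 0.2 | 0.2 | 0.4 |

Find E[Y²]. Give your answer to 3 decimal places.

E[Y²] = (1)²(0.2) + (2)²(0.2) + (5)²(0.2) + (9)²(0.4) = 38.4

38.400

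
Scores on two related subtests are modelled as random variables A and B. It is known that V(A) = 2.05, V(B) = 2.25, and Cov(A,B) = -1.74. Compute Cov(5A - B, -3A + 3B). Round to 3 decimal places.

-68.820

Cov(5A - B, -3A + 3B) = (5)(-3)V(A) + (-1)(3)V(B) + [(5)(3) + (-1)(-3)]Cov(A,B)
= -15·2.05 + -3·2.25 + 18·-1.74 = -68.82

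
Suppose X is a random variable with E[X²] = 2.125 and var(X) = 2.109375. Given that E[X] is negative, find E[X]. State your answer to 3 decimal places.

-0.125

(E[X])² = E[X²] − var(X) = 2.125 − 2.109375 = 0.015625
E[X] = −√0.015625 = -0.125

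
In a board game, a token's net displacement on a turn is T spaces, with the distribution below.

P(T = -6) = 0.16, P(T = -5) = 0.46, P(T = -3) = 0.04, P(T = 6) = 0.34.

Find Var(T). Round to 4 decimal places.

E[T] = (-6)(0.16) + (-5)(0.46) + (-3)(0.04) + (6)(0.34) = -1.34
E[T²] = (-6)²(0.16) + (-5)²(0.46) + (-3)²(0.04) + (6)²(0.34) = 29.86
Var(T) = E[T²] − (E[T])² = 29.86 − (-1.34)² = 28.0644

28.0644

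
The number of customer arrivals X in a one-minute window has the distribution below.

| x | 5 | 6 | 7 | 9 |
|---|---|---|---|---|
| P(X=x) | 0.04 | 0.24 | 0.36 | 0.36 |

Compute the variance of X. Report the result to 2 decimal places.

E[X] = (5)(0.04) + (6)(0.24) + (7)(0.36) + (9)(0.36) = 7.4
E[X²] = (5)²(0.04) + (6)²(0.24) + (7)²(0.36) + (9)²(0.36) = 56.44
var(X) = E[X²] − (E[X])² = 56.44 − (7.4)² = 1.68

1.68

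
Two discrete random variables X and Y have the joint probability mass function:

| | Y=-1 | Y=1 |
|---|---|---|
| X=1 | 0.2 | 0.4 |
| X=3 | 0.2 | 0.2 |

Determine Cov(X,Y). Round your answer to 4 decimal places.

-0.1600

E[X] = 1.8,  E[Y] = 0.2
E[XY] = 0.2
Cov(X,Y) = E[XY] − E[X]E[Y] = 0.2 − (1.8)(0.2) = -0.16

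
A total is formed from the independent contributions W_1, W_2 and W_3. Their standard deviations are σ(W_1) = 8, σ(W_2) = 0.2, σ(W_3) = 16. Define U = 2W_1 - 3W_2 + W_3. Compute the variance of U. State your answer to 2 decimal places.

512.36

Var(W_1) = 64, Var(W_2) = 0.04, Var(W_3) = 256
By independence, Var(U) = (2)²Var(W_1) + (-3)²Var(W_2) + (1)²Var(W_3)
= (2)²·64 + (-3)²·0.04 + (1)²·256 = 512.36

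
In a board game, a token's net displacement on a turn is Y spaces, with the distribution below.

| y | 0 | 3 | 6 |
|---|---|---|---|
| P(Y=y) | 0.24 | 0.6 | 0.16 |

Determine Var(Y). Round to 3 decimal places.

3.542

E[Y] = (0)(0.24) + (3)(0.6) + (6)(0.16) = 2.76
E[Y²] = (0)²(0.24) + (3)²(0.6) + (6)²(0.16) = 11.16
Var(Y) = E[Y²] − (E[Y])² = 11.16 − (2.76)² = 3.5424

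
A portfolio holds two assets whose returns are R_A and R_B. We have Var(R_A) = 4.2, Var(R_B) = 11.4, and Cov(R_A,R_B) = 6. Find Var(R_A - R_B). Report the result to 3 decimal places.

Var(R_A - R_B) = (1)²·Var(R_A) + (-1)²·Var(R_B) + 2·(1)·(-1)·Cov(R_A,R_B)
= 1·4.2 + 1·11.4 + -2·6 = 3.6

3.600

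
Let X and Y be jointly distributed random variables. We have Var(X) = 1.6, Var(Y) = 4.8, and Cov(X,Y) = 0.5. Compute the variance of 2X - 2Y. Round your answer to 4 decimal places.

21.6000

Var(2X - 2Y) = (2)²·Var(X) + (-2)²·Var(Y) + 2·(2)·(-2)·Cov(X,Y)
= 4·1.6 + 4·4.8 + -8·0.5 = 21.6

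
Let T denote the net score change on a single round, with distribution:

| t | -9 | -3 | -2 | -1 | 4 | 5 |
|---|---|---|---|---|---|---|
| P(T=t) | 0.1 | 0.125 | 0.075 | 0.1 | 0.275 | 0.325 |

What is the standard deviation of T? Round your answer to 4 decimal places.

4.5508

E[T] = (-9)(0.1) + (-3)(0.125) + (-2)(0.075) + (-1)(0.1) + (4)(0.275) + (5)(0.325) = 1.2
E[T²] = (-9)²(0.1) + (-3)²(0.125) + (-2)²(0.075) + (-1)²(0.1) + (4)²(0.275) + (5)²(0.325) = 22.15
Var(T) = E[T²] − (E[T])² = 22.15 − (1.2)² = 20.71
σ(T) = √20.71 ≈ 4.5508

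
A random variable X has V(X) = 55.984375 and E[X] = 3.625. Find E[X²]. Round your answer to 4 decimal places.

E[X²] = V(X) + (E[X])² = 55.984375 + (3.625)² = 69.125

69.1250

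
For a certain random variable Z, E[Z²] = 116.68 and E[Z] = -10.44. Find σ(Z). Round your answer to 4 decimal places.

2.7724

V(Z) = 116.68 − (-10.44)² = 7.6864
σ(Z) = √7.6864 ≈ 2.7724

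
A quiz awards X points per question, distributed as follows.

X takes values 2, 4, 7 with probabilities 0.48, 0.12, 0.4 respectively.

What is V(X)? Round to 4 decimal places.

E[X] = (2)(0.48) + (4)(0.12) + (7)(0.4) = 4.24
E[X²] = (2)²(0.48) + (4)²(0.12) + (7)²(0.4) = 23.44
V(X) = E[X²] − (E[X])² = 23.44 − (4.24)² = 5.4624

5.4624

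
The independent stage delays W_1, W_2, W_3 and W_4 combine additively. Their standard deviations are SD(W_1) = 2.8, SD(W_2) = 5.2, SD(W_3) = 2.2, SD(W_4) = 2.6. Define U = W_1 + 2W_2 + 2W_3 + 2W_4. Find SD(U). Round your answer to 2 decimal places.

Var(W_1) = 7.84, Var(W_2) = 27.04, Var(W_3) = 4.84, Var(W_4) = 6.76
By independence, Var(U) = (1)²Var(W_1) + (2)²Var(W_2) + (2)²Var(W_3) + (2)²Var(W_4)
= (1)²·7.84 + (2)²·27.04 + (2)²·4.84 + (2)²·6.76 = 162.4
SD(U) = √162.4 ≈ 12.74

12.74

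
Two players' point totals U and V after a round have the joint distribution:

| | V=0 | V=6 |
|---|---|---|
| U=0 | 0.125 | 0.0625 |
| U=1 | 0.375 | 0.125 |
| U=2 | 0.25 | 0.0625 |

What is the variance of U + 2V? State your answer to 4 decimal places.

26.7344

E[U] = 1.125,  E[V] = 1.5,  E[UV] = 1.5
var(U) = 1.75 − (1.125)² = 0.484375;  var(V) = 9 − (1.5)² = 6.75
cov(U,V) = 1.5 − (1.125)(1.5) = -0.1875
var(U + 2V) = (1)²·0.484375 + (2)²·6.75 + 2·(1)·(2)·-0.1875 = 26.734375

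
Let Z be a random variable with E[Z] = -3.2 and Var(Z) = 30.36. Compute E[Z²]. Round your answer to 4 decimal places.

40.6000

E[Z²] = Var(Z) + (E[Z])² = 30.36 + (-3.2)² = 40.6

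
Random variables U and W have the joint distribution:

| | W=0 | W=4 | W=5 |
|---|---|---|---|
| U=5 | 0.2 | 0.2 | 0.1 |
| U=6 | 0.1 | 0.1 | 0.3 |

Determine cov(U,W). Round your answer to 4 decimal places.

0.3000

E[U] = 5.5,  E[W] = 3.2
E[UW] = 17.9
cov(U,W) = E[UW] − E[U]E[W] = 17.9 − (5.5)(3.2) = 0.3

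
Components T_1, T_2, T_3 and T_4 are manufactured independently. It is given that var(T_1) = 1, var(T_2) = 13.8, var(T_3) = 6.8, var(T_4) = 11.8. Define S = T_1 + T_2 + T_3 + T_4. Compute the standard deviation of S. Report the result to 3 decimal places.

5.779

By independence, var(S) = (1)²var(T_1) + (1)²var(T_2) + (1)²var(T_3) + (1)²var(T_4)
= (1)²·1 + (1)²·13.8 + (1)²·6.8 + (1)²·11.8 = 33.4
sd(S) = √33.4 ≈ 5.779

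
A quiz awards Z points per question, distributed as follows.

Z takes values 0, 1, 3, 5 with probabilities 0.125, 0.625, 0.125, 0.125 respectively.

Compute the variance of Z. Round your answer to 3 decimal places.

E[Z] = (0)(0.125) + (1)(0.625) + (3)(0.125) + (5)(0.125) = 1.625
E[Z²] = (0)²(0.125) + (1)²(0.625) + (3)²(0.125) + (5)²(0.125) = 4.875
Var(Z) = E[Z²] − (E[Z])² = 4.875 − (1.625)² = 2.234375

2.234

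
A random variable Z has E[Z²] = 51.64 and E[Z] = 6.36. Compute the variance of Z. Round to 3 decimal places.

V(Z) = 51.64 − (6.36)² = 11.1904

11.190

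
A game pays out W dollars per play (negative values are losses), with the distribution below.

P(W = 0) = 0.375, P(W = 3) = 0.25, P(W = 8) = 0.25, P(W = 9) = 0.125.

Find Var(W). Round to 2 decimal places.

E[W] = (0)(0.375) + (3)(0.25) + (8)(0.25) + (9)(0.125) = 3.875
E[W²] = (0)²(0.375) + (3)²(0.25) + (8)²(0.25) + (9)²(0.125) = 28.375
Var(W) = E[W²] − (E[W])² = 28.375 − (3.875)² = 13.359375

13.36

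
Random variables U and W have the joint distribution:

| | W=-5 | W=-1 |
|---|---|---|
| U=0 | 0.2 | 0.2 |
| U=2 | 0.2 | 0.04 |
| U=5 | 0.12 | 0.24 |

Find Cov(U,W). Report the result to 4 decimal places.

0.7424

E[U] = 2.28,  E[W] = -3.08
E[UW] = -6.28
Cov(U,W) = E[UW] − E[U]E[W] = -6.28 − (2.28)(-3.08) = 0.7424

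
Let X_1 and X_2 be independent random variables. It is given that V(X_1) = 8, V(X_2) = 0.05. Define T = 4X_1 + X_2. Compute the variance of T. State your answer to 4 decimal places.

128.0500

By independence, V(T) = (4)²V(X_1) + (1)²V(X_2)
= (4)²·8 + (1)²·0.05 = 128.05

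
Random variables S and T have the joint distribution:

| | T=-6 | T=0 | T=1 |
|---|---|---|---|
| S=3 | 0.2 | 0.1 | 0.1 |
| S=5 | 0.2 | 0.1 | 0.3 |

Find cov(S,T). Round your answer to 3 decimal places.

0.600

E[S] = 4.2,  E[T] = -2
E[ST] = -7.8
cov(S,T) = E[ST] − E[S]E[T] = -7.8 − (4.2)(-2) = 0.6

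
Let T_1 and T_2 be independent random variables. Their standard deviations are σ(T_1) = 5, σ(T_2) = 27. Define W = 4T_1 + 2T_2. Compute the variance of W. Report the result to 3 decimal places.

Var(T_1) = 25, Var(T_2) = 729
By independence, Var(W) = (4)²Var(T_1) + (2)²Var(T_2)
= (4)²·25 + (2)²·729 = 3316

3316.000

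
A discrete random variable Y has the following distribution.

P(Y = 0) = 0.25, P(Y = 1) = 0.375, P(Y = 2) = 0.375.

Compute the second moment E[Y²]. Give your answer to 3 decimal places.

1.875

E[Y²] = (0)²(0.25) + (1)²(0.375) + (2)²(0.375) = 1.875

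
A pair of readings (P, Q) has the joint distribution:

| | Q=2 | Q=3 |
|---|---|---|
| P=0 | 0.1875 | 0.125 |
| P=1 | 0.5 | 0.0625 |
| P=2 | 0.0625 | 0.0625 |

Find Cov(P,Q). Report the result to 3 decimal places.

-0.016

E[P] = 0.8125,  E[Q] = 2.25
E[PQ] = 1.8125
Cov(P,Q) = E[PQ] − E[P]E[Q] = 1.8125 − (0.8125)(2.25) = -0.015625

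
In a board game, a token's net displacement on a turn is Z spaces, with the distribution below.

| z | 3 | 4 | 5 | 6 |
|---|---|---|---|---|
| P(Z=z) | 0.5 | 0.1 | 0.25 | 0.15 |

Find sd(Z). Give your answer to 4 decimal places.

1.1608

E[Z] = (3)(0.5) + (4)(0.1) + (5)(0.25) + (6)(0.15) = 4.05
E[Z²] = (3)²(0.5) + (4)²(0.1) + (5)²(0.25) + (6)²(0.15) = 17.75
Var(Z) = E[Z²] − (E[Z])² = 17.75 − (4.05)² = 1.3475
sd(Z) = √1.3475 ≈ 1.1608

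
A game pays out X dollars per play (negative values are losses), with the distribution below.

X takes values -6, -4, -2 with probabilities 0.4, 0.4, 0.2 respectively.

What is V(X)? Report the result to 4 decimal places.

E[X] = (-6)(0.4) + (-4)(0.4) + (-2)(0.2) = -4.4
E[X²] = (-6)²(0.4) + (-4)²(0.4) + (-2)²(0.2) = 21.6
V(X) = E[X²] − (E[X])² = 21.6 − (-4.4)² = 2.24

2.2400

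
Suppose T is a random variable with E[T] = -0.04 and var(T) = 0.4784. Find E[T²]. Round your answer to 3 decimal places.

0.480

E[T²] = var(T) + (E[T])² = 0.4784 + (-0.04)² = 0.48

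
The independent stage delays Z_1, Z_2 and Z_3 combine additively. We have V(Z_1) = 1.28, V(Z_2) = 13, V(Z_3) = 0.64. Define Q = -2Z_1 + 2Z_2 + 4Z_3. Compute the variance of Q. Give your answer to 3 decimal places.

By independence, V(Q) = (-2)²V(Z_1) + (2)²V(Z_2) + (4)²V(Z_3)
= (-2)²·1.28 + (2)²·13 + (4)²·0.64 = 67.36

67.360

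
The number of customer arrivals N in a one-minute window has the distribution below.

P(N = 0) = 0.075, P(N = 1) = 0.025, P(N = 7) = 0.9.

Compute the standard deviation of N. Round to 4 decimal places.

2.0296

E[N] = (0)(0.075) + (1)(0.025) + (7)(0.9) = 6.325
E[N²] = (0)²(0.075) + (1)²(0.025) + (7)²(0.9) = 44.125
var(N) = E[N²] − (E[N])² = 44.125 − (6.325)² = 4.119375
SD(N) = √4.119375 ≈ 2.0296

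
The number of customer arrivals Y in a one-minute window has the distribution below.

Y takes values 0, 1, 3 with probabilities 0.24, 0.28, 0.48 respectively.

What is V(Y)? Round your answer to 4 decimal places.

E[Y] = (0)(0.24) + (1)(0.28) + (3)(0.48) = 1.72
E[Y²] = (0)²(0.24) + (1)²(0.28) + (3)²(0.48) = 4.6
V(Y) = E[Y²] − (E[Y])² = 4.6 − (1.72)² = 1.6416

1.6416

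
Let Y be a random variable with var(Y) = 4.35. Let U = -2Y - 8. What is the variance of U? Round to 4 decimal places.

17.4000

var(-2Y - 8) = (-2)²·var(Y) = 4·4.35 = 17.4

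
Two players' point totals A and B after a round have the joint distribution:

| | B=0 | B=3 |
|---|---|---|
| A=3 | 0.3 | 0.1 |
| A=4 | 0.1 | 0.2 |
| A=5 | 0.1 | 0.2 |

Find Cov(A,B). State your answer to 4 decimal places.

E[A] = 3.9,  E[B] = 1.5
E[AB] = 6.3
Cov(A,B) = E[AB] − E[A]E[B] = 6.3 − (3.9)(1.5) = 0.45

0.4500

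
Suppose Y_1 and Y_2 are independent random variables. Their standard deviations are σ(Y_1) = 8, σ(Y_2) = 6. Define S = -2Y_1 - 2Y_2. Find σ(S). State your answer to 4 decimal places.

20.0000

Var(Y_1) = 64, Var(Y_2) = 36
By independence, Var(S) = (-2)²Var(Y_1) + (-2)²Var(Y_2)
= (-2)²·64 + (-2)²·36 = 400
σ(S) = √400 ≈ 20.0000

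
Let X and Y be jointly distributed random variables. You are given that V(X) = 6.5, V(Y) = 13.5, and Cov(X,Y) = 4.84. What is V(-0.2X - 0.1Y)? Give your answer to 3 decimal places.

V(-0.2X - 0.1Y) = (-0.2)²·V(X) + (-0.1)²·V(Y) + 2·(-0.2)·(-0.1)·Cov(X,Y)
= 0.04·6.5 + 0.01·13.5 + 0.04·4.84 = 0.5886

0.589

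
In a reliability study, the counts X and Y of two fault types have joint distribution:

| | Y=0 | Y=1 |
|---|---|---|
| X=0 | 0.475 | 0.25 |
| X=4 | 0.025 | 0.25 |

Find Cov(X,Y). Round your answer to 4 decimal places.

0.4500

E[X] = 1.1,  E[Y] = 0.5
E[XY] = 1
Cov(X,Y) = E[XY] − E[X]E[Y] = 1 − (1.1)(0.5) = 0.45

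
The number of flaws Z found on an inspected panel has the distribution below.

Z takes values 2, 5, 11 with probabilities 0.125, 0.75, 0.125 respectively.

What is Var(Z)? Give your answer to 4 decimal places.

5.4844

E[Z] = (2)(0.125) + (5)(0.75) + (11)(0.125) = 5.375
E[Z²] = (2)²(0.125) + (5)²(0.75) + (11)²(0.125) = 34.375
Var(Z) = E[Z²] − (E[Z])² = 34.375 − (5.375)² = 5.484375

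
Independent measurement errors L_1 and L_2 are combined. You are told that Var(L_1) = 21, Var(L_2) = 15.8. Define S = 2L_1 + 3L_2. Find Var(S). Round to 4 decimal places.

226.2000

By independence, Var(S) = (2)²Var(L_1) + (3)²Var(L_2)
= (2)²·21 + (3)²·15.8 = 226.2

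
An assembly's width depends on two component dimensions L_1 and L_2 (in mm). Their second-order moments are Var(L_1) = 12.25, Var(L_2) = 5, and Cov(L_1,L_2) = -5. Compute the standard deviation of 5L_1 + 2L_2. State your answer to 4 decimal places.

15.0416

Var(5L_1 + 2L_2) = (5)²·Var(L_1) + (2)²·Var(L_2) + 2·(5)·(2)·Cov(L_1,L_2)
= 25·12.25 + 4·5 + 20·-5 = 226.25
σ(5L_1 + 2L_2) = √226.25 ≈ 15.0416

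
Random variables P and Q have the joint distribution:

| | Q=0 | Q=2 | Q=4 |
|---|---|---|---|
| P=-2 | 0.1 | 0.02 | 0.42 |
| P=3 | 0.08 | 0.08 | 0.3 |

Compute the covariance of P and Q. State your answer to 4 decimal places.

-0.2840

E[P] = 0.3,  E[Q] = 3.08
E[PQ] = 0.64
Cov(P,Q) = E[PQ] − E[P]E[Q] = 0.64 − (0.3)(3.08) = -0.284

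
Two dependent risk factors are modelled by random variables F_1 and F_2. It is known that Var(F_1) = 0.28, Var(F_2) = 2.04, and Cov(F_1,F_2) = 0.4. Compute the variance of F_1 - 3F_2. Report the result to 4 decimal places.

16.2400

Var(F_1 - 3F_2) = (1)²·Var(F_1) + (-3)²·Var(F_2) + 2·(1)·(-3)·Cov(F_1,F_2)
= 1·0.28 + 9·2.04 + -6·0.4 = 16.24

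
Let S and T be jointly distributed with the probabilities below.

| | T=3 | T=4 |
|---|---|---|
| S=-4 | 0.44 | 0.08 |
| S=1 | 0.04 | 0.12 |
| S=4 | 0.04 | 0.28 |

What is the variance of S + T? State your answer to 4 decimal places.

E[S] = -0.64,  E[T] = 3.48,  E[ST] = -1
Var(S) = 13.6 − (-0.64)² = 13.1904;  Var(T) = 12.36 − (3.48)² = 0.2496
Cov(S,T) = -1 − (-0.64)(3.48) = 1.2272
Var(S + T) = (1)²·13.1904 + (1)²·0.2496 + 2·(1)·(1)·1.2272 = 15.8944

15.8944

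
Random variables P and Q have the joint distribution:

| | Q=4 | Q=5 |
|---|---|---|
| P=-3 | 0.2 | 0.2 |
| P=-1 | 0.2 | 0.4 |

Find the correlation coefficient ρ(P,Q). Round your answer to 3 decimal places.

E[P] = -1.8,  E[Q] = 4.6
E[PQ] = -8.2
cov(P,Q) = E[PQ] − E[P]E[Q] = -8.2 − (-1.8)(4.6) = 0.08
Var(P) = 0.96,  Var(Q) = 0.24
ρ = 0.08 / √(0.96·0.24) ≈ 0.167

0.167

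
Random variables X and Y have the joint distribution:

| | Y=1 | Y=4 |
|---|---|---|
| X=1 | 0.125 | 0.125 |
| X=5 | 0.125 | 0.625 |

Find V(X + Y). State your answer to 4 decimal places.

E[X] = 4,  E[Y] = 3.25,  E[XY] = 13.75
V(X) = 19 − (4)² = 3;  V(Y) = 12.25 − (3.25)² = 1.6875
Cov(X,Y) = 13.75 − (4)(3.25) = 0.75
V(X + Y) = (1)²·3 + (1)²·1.6875 + 2·(1)·(1)·0.75 = 6.1875

6.1875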